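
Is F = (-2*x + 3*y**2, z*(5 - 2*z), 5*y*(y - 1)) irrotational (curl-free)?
No, ∇×F = (10*y + 4*z - 10, 0, -6*y)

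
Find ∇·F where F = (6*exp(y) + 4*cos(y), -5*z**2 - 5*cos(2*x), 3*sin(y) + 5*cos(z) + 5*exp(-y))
-5*sin(z)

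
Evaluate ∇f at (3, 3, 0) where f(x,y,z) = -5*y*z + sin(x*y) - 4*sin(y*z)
(3*cos(9), 3*cos(9), -27)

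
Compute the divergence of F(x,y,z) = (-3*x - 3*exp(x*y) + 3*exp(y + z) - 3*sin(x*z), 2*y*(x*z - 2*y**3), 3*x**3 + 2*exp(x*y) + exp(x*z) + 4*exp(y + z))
2*x*z + x*exp(x*z) - 16*y**3 - 3*y*exp(x*y) - 3*z*cos(x*z) + 4*exp(y + z) - 3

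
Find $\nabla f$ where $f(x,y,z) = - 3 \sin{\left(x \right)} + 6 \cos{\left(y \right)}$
(-3*cos(x), -6*sin(y), 0)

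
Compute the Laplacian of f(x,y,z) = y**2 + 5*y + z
2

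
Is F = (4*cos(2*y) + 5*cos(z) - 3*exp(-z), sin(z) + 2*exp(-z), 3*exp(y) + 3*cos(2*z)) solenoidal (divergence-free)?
No, ∇·F = -6*sin(2*z)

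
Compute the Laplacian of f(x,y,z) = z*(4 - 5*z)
-10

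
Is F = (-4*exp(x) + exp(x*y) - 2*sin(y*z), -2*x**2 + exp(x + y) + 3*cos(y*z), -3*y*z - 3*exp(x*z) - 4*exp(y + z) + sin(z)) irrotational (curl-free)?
No, ∇×F = (3*y*sin(y*z) - 3*z - 4*exp(y + z), -2*y*cos(y*z) + 3*z*exp(x*z), -x*exp(x*y) - 4*x + 2*z*cos(y*z) + exp(x + y))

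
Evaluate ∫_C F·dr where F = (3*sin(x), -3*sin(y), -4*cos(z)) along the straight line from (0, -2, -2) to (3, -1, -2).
-3*cos(2) + 3*cos(1) - 3*cos(3) + 3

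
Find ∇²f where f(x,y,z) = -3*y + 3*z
0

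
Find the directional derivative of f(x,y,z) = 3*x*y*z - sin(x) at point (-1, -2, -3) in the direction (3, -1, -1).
3*sqrt(11)*(13 - cos(1))/11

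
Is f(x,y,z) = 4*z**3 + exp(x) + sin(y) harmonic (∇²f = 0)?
No, ∇²f = 24*z + exp(x) - sin(y)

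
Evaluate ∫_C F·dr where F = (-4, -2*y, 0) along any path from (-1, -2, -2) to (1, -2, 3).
-8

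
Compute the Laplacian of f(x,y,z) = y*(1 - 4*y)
-8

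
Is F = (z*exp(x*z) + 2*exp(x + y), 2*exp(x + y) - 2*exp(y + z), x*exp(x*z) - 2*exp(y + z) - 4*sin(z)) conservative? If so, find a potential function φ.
Yes, F is conservative. φ = exp(x*z) + 2*exp(x + y) - 2*exp(y + z) + 4*cos(z)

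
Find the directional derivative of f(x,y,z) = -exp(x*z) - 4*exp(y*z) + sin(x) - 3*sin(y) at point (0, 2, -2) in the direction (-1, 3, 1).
sqrt(11)*(-3*exp(4) + 16 - 9*exp(4)*cos(2))*exp(-4)/11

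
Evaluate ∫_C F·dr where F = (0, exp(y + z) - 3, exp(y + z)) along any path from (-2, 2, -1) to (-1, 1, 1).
-E + 3 + exp(2)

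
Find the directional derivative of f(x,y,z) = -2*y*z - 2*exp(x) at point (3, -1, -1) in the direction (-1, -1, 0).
-sqrt(2)*(1 - exp(3))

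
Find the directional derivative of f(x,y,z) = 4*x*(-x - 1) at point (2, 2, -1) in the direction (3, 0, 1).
-6*sqrt(10)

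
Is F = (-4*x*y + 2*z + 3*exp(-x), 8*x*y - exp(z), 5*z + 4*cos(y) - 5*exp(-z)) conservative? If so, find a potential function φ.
No, ∇×F = (exp(z) - 4*sin(y), 2, 4*x + 8*y) ≠ 0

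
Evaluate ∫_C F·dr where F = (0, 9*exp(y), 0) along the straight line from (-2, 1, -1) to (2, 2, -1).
9*E*(-1 + E)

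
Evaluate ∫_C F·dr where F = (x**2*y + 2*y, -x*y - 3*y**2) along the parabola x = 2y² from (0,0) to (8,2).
6256/21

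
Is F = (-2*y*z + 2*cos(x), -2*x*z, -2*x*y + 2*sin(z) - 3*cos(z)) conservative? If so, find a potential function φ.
Yes, F is conservative. φ = -2*x*y*z + 2*sin(x) - 3*sin(z) - 2*cos(z)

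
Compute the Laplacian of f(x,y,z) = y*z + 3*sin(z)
-3*sin(z)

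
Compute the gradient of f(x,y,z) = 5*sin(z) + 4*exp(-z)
(0, 0, 5*cos(z) - 4*exp(-z))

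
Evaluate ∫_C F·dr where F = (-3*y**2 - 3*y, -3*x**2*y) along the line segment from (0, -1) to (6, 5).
-918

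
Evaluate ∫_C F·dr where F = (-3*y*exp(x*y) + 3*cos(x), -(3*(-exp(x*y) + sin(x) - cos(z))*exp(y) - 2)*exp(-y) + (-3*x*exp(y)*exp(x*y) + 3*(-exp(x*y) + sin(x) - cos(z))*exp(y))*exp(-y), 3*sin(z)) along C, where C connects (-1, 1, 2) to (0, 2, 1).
-3 + 3*cos(2) - 2*exp(-2) - 3*sqrt(2)*cos(pi/4 + 1) + 5*exp(-1)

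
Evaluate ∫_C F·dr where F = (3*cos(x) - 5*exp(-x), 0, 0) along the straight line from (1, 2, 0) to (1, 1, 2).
0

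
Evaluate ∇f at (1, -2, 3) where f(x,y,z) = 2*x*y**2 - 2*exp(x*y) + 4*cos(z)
(4*exp(-2) + 8, -8 - 2*exp(-2), -4*sin(3))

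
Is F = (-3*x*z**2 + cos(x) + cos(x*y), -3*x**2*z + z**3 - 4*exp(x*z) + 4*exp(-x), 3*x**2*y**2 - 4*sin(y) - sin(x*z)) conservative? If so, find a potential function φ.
No, ∇×F = (6*x**2*y + 3*x**2 + 4*x*exp(x*z) - 3*z**2 - 4*cos(y), -6*x*y**2 - 6*x*z + z*cos(x*z), -6*x*z + x*sin(x*y) - 4*z*exp(x*z) - 4*exp(-x)) ≠ 0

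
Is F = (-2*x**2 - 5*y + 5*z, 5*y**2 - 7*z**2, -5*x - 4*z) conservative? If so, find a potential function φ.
No, ∇×F = (14*z, 10, 5) ≠ 0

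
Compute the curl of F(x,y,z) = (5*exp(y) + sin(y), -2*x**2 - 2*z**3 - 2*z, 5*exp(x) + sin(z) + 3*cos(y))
(6*z**2 - 3*sin(y) + 2, -5*exp(x), -4*x - 5*exp(y) - cos(y))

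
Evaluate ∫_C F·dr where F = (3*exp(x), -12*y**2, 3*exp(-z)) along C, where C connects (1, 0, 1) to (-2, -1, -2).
-6*sinh(2) - 6*sinh(1) + 4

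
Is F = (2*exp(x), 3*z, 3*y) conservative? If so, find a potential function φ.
Yes, F is conservative. φ = 3*y*z + 2*exp(x)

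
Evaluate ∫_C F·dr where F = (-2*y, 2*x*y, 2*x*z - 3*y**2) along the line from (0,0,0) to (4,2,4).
88/3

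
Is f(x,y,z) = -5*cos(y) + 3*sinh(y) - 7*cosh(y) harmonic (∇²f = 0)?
No, ∇²f = 5*cos(y) + 3*sinh(y) - 7*cosh(y)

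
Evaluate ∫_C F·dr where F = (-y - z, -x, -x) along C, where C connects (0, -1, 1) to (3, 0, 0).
0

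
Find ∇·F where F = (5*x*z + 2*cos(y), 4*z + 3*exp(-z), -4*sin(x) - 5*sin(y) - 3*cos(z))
5*z + 3*sin(z)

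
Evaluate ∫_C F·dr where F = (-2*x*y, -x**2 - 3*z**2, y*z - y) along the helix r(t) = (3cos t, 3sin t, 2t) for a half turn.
-12 + 84*pi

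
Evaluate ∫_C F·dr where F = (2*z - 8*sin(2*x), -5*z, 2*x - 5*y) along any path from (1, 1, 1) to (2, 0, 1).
4*cos(4) - 4*cos(2) + 7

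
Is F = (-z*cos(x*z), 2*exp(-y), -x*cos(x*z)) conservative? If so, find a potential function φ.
Yes, F is conservative. φ = -sin(x*z) - 2*exp(-y)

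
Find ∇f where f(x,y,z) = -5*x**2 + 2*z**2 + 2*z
(-10*x, 0, 4*z + 2)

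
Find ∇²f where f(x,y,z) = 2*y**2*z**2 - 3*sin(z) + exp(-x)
4*y**2 + 4*z**2 + 3*sin(z) + exp(-x)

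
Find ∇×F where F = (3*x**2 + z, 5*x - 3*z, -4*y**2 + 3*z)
(3 - 8*y, 1, 5)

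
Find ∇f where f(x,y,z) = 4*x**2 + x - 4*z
(8*x + 1, 0, -4)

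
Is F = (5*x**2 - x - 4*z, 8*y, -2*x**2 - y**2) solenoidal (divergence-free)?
No, ∇·F = 10*x + 7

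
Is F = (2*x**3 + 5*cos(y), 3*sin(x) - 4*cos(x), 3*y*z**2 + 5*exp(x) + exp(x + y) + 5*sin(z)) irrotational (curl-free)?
No, ∇×F = (3*z**2 + exp(x + y), (-exp(y) - 5)*exp(x), 4*sin(x) + 5*sin(y) + 3*cos(x))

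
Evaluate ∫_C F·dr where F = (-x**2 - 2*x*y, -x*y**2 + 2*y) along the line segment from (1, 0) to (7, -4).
418/3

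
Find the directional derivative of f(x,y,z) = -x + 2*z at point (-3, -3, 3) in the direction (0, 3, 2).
4*sqrt(13)/13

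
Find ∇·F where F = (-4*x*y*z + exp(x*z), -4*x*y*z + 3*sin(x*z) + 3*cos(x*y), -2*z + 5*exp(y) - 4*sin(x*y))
-4*x*z - 3*x*sin(x*y) - 4*y*z + z*exp(x*z) - 2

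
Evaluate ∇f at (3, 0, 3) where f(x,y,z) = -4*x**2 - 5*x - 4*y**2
(-29, 0, 0)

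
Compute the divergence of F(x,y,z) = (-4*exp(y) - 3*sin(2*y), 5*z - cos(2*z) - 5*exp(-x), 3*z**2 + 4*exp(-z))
6*z - 4*exp(-z)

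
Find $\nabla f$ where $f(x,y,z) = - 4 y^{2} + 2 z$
(0, -8*y, 2)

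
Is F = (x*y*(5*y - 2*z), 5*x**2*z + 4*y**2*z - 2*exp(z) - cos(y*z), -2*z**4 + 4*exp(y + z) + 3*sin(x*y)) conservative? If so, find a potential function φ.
No, ∇×F = (-5*x**2 + 3*x*cos(x*y) - 4*y**2 - y*sin(y*z) + 2*exp(z) + 4*exp(y + z), -y*(2*x + 3*cos(x*y)), 2*x*(-5*y + 6*z)) ≠ 0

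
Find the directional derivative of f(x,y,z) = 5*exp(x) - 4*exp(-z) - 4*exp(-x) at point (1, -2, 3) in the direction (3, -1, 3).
3*sqrt(19)*(4 + (4 + 5*exp(2))*exp(2))*exp(-3)/19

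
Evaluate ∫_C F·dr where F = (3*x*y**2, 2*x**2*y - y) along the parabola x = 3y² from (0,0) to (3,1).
23/2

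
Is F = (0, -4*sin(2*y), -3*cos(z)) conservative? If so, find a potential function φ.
Yes, F is conservative. φ = -3*sin(z) + 2*cos(2*y)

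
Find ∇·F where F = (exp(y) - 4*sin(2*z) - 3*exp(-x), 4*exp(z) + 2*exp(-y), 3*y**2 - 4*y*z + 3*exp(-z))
-4*y - 3*exp(-z) - 2*exp(-y) + 3*exp(-x)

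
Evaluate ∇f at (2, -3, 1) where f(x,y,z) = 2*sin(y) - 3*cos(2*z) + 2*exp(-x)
(-2*exp(-2), 2*cos(3), 6*sin(2))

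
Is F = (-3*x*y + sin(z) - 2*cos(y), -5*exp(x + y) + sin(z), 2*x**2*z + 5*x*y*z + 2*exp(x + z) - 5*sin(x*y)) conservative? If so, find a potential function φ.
No, ∇×F = (5*x*z - 5*x*cos(x*y) - cos(z), -4*x*z - 5*y*z + 5*y*cos(x*y) - 2*exp(x + z) + cos(z), 3*x - 5*exp(x + y) - 2*sin(y)) ≠ 0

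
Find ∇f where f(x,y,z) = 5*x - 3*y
(5, -3, 0)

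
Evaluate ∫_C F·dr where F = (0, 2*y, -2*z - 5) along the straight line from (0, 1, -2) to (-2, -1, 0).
-6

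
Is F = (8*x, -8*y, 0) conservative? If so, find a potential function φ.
Yes, F is conservative. φ = 4*x**2 - 4*y**2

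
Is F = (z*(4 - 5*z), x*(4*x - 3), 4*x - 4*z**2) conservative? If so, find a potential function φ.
No, ∇×F = (0, -10*z, 8*x - 3) ≠ 0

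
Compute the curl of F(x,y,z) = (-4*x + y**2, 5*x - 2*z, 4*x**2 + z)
(2, -8*x, 5 - 2*y)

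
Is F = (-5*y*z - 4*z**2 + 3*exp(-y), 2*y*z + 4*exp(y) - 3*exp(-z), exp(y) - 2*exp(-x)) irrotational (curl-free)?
No, ∇×F = (-2*y + exp(y) - 3*exp(-z), -5*y - 8*z - 2*exp(-x), 5*z + 3*exp(-y))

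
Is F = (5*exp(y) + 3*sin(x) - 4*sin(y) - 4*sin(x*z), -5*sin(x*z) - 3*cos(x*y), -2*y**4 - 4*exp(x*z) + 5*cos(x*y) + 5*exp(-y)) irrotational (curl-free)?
No, ∇×F = (-5*x*sin(x*y) + 5*x*cos(x*z) - 8*y**3 - 5*exp(-y), -4*x*cos(x*z) + 5*y*sin(x*y) + 4*z*exp(x*z), 3*y*sin(x*y) - 5*z*cos(x*z) - 5*exp(y) + 4*cos(y))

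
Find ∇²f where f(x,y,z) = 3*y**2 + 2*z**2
10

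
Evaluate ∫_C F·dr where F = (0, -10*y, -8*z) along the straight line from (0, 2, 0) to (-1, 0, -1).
16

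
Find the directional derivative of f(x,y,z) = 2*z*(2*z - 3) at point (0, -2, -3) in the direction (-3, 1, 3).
-90*sqrt(19)/19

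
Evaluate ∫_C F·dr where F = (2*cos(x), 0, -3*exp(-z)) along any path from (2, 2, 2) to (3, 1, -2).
-2*sin(2) - 3*exp(-2) + 2*sin(3) + 3*exp(2)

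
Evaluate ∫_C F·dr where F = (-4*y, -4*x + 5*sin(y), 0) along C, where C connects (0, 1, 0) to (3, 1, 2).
-12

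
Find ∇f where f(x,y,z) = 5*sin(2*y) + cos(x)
(-sin(x), 10*cos(2*y), 0)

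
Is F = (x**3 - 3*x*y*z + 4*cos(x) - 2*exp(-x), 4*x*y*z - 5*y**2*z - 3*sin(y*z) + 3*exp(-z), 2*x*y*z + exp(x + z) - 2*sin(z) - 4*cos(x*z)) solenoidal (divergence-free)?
No, ∇·F = 3*x**2 + 2*x*y + 4*x*z + 4*x*sin(x*z) - 13*y*z - 3*z*cos(y*z) + exp(x + z) - 4*sin(x) - 2*cos(z) + 2*exp(-x)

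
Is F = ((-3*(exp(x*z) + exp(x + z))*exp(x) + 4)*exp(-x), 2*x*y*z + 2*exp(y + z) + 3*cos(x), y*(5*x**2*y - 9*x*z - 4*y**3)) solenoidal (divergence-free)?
No, ∇·F = -9*x*y + 2*x*z - 3*z*exp(x*z) - 3*exp(x + z) + 2*exp(y + z) - 4*exp(-x)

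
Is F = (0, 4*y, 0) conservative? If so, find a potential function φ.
Yes, F is conservative. φ = 2*y**2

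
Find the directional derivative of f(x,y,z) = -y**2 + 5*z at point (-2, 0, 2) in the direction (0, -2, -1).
-sqrt(5)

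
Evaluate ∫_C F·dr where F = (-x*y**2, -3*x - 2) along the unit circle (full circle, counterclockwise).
-3*pi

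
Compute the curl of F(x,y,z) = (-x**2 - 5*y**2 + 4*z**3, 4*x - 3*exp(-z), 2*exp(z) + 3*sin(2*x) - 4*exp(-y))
(-3*exp(-z) + 4*exp(-y), 12*z**2 - 6*cos(2*x), 10*y + 4)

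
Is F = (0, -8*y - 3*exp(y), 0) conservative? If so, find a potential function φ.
Yes, F is conservative. φ = -4*y**2 - 3*exp(y)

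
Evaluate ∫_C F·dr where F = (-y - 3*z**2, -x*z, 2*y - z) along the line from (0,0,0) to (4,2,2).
-70/3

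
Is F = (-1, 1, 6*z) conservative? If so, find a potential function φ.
Yes, F is conservative. φ = -x + y + 3*z**2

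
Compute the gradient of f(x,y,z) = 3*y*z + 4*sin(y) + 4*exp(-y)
(0, 3*z + 4*cos(y) - 4*exp(-y), 3*y)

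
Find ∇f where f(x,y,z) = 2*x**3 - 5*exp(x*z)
(6*x**2 - 5*z*exp(x*z), 0, -5*x*exp(x*z))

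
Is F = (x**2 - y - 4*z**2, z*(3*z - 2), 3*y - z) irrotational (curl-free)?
No, ∇×F = (5 - 6*z, -8*z, 1)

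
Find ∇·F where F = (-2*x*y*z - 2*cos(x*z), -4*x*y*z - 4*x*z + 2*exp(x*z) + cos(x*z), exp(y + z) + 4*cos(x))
-4*x*z - 2*y*z + 2*z*sin(x*z) + exp(y + z)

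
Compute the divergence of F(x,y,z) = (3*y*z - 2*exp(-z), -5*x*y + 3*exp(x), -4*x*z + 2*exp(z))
-9*x + 2*exp(z)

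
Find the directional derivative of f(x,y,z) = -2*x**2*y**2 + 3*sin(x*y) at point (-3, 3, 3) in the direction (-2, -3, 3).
9*sqrt(22)*(cos(9) + 12)/22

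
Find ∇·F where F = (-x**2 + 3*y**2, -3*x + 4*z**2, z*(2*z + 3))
-2*x + 4*z + 3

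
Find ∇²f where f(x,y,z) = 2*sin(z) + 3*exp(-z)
-2*sin(z) + 3*exp(-z)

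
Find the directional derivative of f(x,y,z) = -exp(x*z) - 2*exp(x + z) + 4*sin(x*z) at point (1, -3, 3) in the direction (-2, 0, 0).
-12*cos(3) + 3*exp(3) + 2*exp(4)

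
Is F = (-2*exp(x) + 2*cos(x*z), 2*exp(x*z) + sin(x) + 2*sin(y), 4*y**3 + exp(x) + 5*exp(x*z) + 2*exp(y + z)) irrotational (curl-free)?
No, ∇×F = (-2*x*exp(x*z) + 12*y**2 + 2*exp(y + z), -2*x*sin(x*z) - 5*z*exp(x*z) - exp(x), 2*z*exp(x*z) + cos(x))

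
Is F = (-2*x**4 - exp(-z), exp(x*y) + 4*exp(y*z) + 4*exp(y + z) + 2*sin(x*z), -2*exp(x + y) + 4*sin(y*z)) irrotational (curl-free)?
No, ∇×F = (-2*x*cos(x*z) - 4*y*exp(y*z) + 4*z*cos(y*z) - 2*exp(x + y) - 4*exp(y + z), (2*exp(x + y + z) + 1)*exp(-z), y*exp(x*y) + 2*z*cos(x*z))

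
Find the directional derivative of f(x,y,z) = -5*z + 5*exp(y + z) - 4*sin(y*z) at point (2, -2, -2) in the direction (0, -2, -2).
sqrt(2)*(-10 + 5*exp(4) - 16*exp(4)*cos(4))*exp(-4)/2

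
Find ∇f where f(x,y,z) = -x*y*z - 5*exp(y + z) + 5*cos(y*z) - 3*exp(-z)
(-y*z, -x*z - 5*z*sin(y*z) - 5*exp(y + z), -x*y - 5*y*sin(y*z) - 5*exp(y + z) + 3*exp(-z))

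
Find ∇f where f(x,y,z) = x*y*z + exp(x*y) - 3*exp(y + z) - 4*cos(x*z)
(y*z + y*exp(x*y) + 4*z*sin(x*z), x*z + x*exp(x*y) - 3*exp(y + z), x*y + 4*x*sin(x*z) - 3*exp(y + z))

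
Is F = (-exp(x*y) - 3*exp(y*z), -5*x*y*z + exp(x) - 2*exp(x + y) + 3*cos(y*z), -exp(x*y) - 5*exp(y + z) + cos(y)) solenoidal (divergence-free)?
No, ∇·F = -5*x*z - y*exp(x*y) - 3*z*sin(y*z) - 2*exp(x + y) - 5*exp(y + z)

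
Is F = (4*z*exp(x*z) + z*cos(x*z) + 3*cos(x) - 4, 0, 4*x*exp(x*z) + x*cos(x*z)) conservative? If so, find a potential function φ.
Yes, F is conservative. φ = -4*x + 4*exp(x*z) + 3*sin(x) + sin(x*z)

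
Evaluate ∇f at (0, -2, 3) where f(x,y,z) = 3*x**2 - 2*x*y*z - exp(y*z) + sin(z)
(12, -3*exp(-6), cos(3) + 2*exp(-6))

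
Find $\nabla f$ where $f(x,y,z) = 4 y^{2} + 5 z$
(0, 8*y, 5)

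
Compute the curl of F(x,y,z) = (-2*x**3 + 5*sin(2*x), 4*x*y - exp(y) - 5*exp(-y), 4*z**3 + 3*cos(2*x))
(0, 6*sin(2*x), 4*y)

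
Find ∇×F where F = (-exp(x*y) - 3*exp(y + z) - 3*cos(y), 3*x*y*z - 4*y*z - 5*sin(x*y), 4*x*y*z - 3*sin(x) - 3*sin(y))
(-3*x*y + 4*x*z + 4*y - 3*cos(y), -4*y*z - 3*exp(y + z) + 3*cos(x), x*exp(x*y) + 3*y*z - 5*y*cos(x*y) + 3*exp(y + z) - 3*sin(y))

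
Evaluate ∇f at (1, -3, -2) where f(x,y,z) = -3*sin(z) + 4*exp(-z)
(0, 0, -4*exp(2) - 3*cos(2))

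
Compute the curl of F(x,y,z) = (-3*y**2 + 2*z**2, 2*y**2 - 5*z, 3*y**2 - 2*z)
(6*y + 5, 4*z, 6*y)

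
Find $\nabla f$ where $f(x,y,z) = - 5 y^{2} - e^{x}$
(-exp(x), -10*y, 0)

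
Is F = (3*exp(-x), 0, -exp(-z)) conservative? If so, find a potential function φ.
Yes, F is conservative. φ = exp(-z) - 3*exp(-x)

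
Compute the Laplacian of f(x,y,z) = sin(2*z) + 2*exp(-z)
-4*sin(2*z) + 2*exp(-z)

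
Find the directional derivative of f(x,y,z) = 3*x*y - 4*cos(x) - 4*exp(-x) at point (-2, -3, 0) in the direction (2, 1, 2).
-8 - 8*sin(2)/3 + 8*exp(2)/3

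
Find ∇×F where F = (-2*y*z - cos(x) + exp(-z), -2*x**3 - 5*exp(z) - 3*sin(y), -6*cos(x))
(5*exp(z), -2*y - 6*sin(x) - exp(-z), -6*x**2 + 2*z)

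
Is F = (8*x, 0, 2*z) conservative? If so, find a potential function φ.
Yes, F is conservative. φ = 4*x**2 + z**2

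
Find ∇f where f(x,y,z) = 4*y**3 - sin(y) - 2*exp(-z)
(0, 12*y**2 - cos(y), 2*exp(-z))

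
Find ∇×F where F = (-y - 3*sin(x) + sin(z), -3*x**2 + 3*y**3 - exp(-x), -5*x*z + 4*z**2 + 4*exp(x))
(0, 5*z - 4*exp(x) + cos(z), -6*x + 1 + exp(-x))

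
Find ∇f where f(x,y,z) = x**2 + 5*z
(2*x, 0, 5)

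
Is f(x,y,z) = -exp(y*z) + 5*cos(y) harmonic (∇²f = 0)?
No, ∇²f = -y**2*exp(y*z) - z**2*exp(y*z) - 5*cos(y)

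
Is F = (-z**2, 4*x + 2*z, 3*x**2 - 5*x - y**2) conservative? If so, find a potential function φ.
No, ∇×F = (-2*y - 2, -6*x - 2*z + 5, 4) ≠ 0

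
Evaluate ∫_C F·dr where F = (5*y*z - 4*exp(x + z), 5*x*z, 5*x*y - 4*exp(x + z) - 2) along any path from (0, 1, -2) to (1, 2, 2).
-4*exp(3) + 4*exp(-2) + 12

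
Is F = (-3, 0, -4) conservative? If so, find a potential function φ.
Yes, F is conservative. φ = -3*x - 4*z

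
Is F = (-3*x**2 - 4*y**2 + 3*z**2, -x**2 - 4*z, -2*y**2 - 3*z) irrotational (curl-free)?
No, ∇×F = (4 - 4*y, 6*z, -2*x + 8*y)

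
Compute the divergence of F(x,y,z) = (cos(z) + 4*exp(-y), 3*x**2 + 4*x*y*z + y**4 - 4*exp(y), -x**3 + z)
4*x*z + 4*y**3 - 4*exp(y) + 1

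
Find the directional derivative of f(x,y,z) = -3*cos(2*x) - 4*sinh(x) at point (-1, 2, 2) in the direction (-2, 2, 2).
sqrt(3)*(2*sin(2) + 4*cosh(1)/3)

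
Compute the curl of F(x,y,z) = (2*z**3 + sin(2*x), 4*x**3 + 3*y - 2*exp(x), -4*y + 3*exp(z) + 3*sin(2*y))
(6*cos(2*y) - 4, 6*z**2, 12*x**2 - 2*exp(x))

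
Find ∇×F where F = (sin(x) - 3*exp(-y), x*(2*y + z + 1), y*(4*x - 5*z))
(3*x - 5*z, -4*y, 2*y + z + 1 - 3*exp(-y))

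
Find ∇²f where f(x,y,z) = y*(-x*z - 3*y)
-6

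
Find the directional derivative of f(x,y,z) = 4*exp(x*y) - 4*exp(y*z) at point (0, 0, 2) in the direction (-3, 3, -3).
-8*sqrt(3)/3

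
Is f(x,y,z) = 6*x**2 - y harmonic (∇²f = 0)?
No, ∇²f = 12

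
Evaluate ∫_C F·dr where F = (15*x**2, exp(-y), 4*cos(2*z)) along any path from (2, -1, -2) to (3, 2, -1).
-2*sin(2) + 2*sin(4) - exp(-2) + E + 95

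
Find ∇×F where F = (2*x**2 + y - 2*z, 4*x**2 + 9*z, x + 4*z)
(-9, -3, 8*x - 1)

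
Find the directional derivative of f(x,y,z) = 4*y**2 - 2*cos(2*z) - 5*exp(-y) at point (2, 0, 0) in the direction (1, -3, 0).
-3*sqrt(10)/2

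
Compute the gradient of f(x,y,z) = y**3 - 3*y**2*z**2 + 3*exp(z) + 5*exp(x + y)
(5*exp(x + y), 3*y**2 - 6*y*z**2 + 5*exp(x + y), -6*y**2*z + 3*exp(z))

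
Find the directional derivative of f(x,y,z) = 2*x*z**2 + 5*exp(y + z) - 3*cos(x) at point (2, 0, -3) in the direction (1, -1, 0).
sqrt(2)*(-5 + 3*(sin(2) + 6)*exp(3))*exp(-3)/2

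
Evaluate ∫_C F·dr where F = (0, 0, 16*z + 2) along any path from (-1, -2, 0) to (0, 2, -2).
28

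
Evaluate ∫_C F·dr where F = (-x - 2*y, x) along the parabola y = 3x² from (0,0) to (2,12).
-2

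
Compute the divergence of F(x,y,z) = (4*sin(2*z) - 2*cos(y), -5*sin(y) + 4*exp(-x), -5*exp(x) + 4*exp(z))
4*exp(z) - 5*cos(y)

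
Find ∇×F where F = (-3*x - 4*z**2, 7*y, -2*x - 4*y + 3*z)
(-4, 2 - 8*z, 0)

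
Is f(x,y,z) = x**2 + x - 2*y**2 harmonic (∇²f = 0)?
No, ∇²f = -2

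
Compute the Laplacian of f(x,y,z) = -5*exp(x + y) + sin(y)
-10*exp(x + y) - sin(y)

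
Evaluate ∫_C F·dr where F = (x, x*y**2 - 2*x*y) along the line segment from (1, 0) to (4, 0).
15/2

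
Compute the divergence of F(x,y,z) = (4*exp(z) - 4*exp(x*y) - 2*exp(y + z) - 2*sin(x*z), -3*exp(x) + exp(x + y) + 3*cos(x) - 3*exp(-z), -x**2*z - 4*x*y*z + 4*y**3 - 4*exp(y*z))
-x**2 - 4*x*y - 4*y*exp(x*y) - 4*y*exp(y*z) - 2*z*cos(x*z) + exp(x + y)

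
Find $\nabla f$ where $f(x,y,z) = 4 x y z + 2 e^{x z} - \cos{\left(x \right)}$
(4*y*z + 2*z*exp(x*z) + sin(x), 4*x*z, 2*x*(2*y + exp(x*z)))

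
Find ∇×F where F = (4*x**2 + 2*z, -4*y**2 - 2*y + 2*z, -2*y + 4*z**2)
(-4, 2, 0)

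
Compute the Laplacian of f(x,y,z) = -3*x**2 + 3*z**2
0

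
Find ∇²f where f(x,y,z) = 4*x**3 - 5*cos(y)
24*x + 5*cos(y)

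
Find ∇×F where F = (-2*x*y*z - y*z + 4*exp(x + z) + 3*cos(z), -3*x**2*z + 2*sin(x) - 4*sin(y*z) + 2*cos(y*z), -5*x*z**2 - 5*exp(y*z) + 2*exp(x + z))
(3*x**2 + 2*y*sin(y*z) + 4*y*cos(y*z) - 5*z*exp(y*z), -2*x*y - y + 5*z**2 + 2*exp(x + z) - 3*sin(z), -4*x*z + z + 2*cos(x))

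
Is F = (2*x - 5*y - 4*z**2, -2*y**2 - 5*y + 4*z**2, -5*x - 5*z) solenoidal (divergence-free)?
No, ∇·F = -4*y - 8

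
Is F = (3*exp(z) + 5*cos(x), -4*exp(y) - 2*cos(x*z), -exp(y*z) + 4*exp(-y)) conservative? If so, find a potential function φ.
No, ∇×F = (-2*x*sin(x*z) - z*exp(y*z) - 4*exp(-y), 3*exp(z), 2*z*sin(x*z)) ≠ 0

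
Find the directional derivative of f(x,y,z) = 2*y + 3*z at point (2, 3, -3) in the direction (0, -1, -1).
-5*sqrt(2)/2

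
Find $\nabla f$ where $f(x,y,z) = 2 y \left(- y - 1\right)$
(0, -4*y - 2, 0)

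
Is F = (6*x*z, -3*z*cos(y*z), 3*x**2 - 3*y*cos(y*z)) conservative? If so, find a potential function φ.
Yes, F is conservative. φ = 3*x**2*z - 3*sin(y*z)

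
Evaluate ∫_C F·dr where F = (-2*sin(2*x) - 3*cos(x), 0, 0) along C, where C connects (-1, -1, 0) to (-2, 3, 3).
-3*sin(1) + cos(4) - cos(2) + 3*sin(2)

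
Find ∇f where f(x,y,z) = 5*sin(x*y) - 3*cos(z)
(5*y*cos(x*y), 5*x*cos(x*y), 3*sin(z))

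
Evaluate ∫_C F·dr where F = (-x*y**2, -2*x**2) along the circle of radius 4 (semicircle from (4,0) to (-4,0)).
0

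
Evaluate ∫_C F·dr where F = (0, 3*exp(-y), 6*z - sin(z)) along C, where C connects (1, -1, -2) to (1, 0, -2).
-3 + 3*E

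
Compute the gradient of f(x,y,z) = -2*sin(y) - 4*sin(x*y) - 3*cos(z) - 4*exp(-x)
(-4*y*cos(x*y) + 4*exp(-x), -4*x*cos(x*y) - 2*cos(y), 3*sin(z))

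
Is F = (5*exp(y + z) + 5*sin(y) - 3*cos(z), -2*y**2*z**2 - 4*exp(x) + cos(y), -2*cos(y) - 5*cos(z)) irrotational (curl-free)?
No, ∇×F = (4*y**2*z + 2*sin(y), 5*exp(y + z) + 3*sin(z), -4*exp(x) - 5*exp(y + z) - 5*cos(y))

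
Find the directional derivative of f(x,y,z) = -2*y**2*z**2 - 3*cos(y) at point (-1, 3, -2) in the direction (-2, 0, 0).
0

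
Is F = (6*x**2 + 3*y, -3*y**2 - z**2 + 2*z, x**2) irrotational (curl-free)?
No, ∇×F = (2*z - 2, -2*x, -3)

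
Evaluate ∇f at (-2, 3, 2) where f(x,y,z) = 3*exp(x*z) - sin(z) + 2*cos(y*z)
(6*exp(-4), -4*sin(6), -6*exp(-4) - cos(2) - 6*sin(6))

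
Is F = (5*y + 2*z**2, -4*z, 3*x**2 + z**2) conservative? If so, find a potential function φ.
No, ∇×F = (4, -6*x + 4*z, -5) ≠ 0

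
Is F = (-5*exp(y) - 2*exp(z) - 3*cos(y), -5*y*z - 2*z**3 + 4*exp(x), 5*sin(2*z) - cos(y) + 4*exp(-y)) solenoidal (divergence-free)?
No, ∇·F = -5*z + 10*cos(2*z)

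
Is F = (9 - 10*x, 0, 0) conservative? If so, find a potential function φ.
Yes, F is conservative. φ = x*(9 - 5*x)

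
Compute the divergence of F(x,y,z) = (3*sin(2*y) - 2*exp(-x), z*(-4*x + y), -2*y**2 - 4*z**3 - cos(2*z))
-12*z**2 + z + 2*sin(2*z) + 2*exp(-x)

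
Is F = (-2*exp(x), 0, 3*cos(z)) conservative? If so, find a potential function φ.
Yes, F is conservative. φ = -2*exp(x) + 3*sin(z)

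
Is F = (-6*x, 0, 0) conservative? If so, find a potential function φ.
Yes, F is conservative. φ = -3*x**2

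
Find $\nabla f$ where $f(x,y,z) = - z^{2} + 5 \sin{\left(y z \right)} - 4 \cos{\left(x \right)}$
(4*sin(x), 5*z*cos(y*z), 5*y*cos(y*z) - 2*z)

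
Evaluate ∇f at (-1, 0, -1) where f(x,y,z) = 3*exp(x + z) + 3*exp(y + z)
(3*exp(-2), 3*exp(-1), 3*(1 + E)*exp(-2))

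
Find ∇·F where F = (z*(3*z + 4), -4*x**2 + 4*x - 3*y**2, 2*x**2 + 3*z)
3 - 6*y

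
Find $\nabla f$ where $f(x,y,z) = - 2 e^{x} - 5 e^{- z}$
(-2*exp(x), 0, 5*exp(-z))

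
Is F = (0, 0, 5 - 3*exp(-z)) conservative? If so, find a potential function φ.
Yes, F is conservative. φ = 5*z + 3*exp(-z)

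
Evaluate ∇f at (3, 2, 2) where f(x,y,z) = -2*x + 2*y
(-2, 2, 0)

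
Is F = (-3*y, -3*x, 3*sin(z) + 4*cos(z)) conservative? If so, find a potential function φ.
Yes, F is conservative. φ = -3*x*y + 4*sin(z) - 3*cos(z)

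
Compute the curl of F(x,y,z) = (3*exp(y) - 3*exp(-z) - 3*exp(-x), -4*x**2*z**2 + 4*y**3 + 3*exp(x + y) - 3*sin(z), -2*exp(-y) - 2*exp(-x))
(8*x**2*z + 3*cos(z) + 2*exp(-y), 3*exp(-z) - 2*exp(-x), -8*x*z**2 - 3*exp(y) + 3*exp(x + y))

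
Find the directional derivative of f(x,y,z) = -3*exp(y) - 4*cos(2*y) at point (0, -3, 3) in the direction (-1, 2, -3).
-sqrt(14)*(8*exp(3)*sin(6) + 3)*exp(-3)/7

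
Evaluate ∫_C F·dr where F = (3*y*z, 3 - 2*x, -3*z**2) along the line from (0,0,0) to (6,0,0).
0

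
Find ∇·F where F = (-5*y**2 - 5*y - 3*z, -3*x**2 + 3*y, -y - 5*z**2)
3 - 10*z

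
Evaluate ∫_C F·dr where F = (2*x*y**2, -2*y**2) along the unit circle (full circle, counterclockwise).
0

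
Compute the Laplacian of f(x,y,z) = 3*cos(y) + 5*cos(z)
-3*cos(y) - 5*cos(z)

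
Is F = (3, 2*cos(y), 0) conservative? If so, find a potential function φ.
Yes, F is conservative. φ = 3*x + 2*sin(y)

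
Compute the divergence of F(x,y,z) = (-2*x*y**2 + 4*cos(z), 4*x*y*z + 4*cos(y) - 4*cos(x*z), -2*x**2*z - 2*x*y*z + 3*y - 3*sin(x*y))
-2*x**2 - 2*x*y + 4*x*z - 2*y**2 - 4*sin(y)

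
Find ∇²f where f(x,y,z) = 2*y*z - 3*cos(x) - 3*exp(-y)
3*cos(x) - 3*exp(-y)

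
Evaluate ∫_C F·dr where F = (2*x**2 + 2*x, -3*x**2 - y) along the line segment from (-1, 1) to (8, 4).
453/2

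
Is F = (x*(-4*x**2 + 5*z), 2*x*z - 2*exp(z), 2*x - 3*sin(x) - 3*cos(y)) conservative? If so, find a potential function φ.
No, ∇×F = (-2*x + 2*exp(z) + 3*sin(y), 5*x + 3*cos(x) - 2, 2*z) ≠ 0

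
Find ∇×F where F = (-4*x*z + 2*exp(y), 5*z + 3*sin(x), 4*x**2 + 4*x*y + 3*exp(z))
(4*x - 5, -12*x - 4*y, -2*exp(y) + 3*cos(x))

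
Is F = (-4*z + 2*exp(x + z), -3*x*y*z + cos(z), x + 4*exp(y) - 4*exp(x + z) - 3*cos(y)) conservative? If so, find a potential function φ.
No, ∇×F = (3*x*y + 4*exp(y) + 3*sin(y) + sin(z), 6*exp(x + z) - 5, -3*y*z) ≠ 0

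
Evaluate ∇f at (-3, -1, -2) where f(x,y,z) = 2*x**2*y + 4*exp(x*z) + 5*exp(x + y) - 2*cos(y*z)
(-8*exp(6) + 5*exp(-4) + 12, -4*sin(2) + 5*exp(-4) + 18, -12*exp(6) - 2*sin(2))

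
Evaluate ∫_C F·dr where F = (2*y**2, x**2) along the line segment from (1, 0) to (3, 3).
25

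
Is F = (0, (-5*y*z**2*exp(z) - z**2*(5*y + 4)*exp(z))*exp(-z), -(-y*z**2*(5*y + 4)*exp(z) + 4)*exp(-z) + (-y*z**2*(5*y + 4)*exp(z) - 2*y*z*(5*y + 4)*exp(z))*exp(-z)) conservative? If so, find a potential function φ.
Yes, F is conservative. φ = (-y*z**2*(5*y + 4)*exp(z) + 4)*exp(-z)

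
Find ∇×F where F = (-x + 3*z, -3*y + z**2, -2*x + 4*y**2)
(8*y - 2*z, 5, 0)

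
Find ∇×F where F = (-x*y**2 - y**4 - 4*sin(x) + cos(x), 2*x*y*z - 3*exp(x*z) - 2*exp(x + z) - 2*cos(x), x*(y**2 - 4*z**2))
(3*x*exp(x*z) + 2*exp(x + z), -y**2 + 4*z**2, 2*x*y + 4*y**3 + 2*y*z - 3*z*exp(x*z) - 2*exp(x + z) + 2*sin(x))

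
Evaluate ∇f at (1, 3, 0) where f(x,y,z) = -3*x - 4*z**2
(-3, 0, 0)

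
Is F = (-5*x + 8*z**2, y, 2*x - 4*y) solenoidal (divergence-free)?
No, ∇·F = -4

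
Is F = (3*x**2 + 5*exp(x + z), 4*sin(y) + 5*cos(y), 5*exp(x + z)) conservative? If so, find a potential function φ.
Yes, F is conservative. φ = x**3 + 5*exp(x + z) + 5*sin(y) - 4*cos(y)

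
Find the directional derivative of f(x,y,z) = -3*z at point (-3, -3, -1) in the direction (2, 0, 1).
-3*sqrt(5)/5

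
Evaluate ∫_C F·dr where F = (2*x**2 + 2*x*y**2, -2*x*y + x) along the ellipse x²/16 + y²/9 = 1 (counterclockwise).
12*pi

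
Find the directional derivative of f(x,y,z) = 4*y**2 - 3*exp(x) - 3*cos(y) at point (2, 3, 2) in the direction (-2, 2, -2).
sqrt(3)*(sin(3) + exp(2) + 8)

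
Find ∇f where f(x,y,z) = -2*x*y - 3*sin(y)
(-2*y, -2*x - 3*cos(y), 0)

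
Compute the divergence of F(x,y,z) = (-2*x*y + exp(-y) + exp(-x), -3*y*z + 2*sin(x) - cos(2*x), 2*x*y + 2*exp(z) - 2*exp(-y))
-2*y - 3*z + 2*exp(z) - exp(-x)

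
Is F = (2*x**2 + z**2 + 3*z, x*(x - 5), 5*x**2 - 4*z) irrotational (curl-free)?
No, ∇×F = (0, -10*x + 2*z + 3, 2*x - 5)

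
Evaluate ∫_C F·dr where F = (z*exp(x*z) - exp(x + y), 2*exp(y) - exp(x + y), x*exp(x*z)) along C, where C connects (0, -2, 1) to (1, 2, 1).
-exp(3) - 1 - exp(-2) + E + 2*exp(2)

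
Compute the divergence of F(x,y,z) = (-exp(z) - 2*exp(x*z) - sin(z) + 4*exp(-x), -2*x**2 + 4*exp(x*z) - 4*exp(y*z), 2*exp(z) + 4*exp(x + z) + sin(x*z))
x*cos(x*z) - 2*z*exp(x*z) - 4*z*exp(y*z) + 2*exp(z) + 4*exp(x + z) - 4*exp(-x)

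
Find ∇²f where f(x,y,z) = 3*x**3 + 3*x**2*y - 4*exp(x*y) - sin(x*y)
x**2*(-4*exp(x*y) + sin(x*y)) + 18*x - 4*y**2*exp(x*y) + y**2*sin(x*y) + 6*y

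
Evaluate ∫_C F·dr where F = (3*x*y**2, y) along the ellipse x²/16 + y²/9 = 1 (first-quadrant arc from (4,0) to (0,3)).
-207/2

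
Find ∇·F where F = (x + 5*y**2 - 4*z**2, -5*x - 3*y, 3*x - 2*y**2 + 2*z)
0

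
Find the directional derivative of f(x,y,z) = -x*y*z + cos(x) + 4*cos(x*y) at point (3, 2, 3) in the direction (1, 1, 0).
-sqrt(2)*(20*sin(6) + sin(3) + 15)/2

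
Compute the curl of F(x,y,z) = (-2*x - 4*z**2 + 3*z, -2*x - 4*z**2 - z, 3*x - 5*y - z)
(8*z - 4, -8*z, -2)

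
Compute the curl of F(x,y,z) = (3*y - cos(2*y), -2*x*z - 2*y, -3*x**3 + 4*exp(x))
(2*x, 9*x**2 - 4*exp(x), -2*z - 2*sin(2*y) - 3)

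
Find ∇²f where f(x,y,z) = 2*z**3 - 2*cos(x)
12*z + 2*cos(x)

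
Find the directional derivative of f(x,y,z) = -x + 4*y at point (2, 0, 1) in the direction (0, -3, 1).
-6*sqrt(10)/5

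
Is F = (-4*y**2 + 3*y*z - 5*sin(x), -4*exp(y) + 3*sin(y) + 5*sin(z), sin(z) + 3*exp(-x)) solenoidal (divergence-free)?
No, ∇·F = -4*exp(y) - 5*cos(x) + 3*cos(y) + cos(z)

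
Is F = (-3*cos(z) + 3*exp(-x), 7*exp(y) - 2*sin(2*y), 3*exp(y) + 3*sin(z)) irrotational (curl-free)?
No, ∇×F = (3*exp(y), 3*sin(z), 0)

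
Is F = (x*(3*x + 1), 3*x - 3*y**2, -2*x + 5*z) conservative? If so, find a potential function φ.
No, ∇×F = (0, 2, 3) ≠ 0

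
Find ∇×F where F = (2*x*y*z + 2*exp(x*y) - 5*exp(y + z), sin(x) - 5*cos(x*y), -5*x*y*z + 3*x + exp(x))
(-5*x*z, 2*x*y + 5*y*z - exp(x) - 5*exp(y + z) - 3, -2*x*z - 2*x*exp(x*y) + 5*y*sin(x*y) + 5*exp(y + z) + cos(x))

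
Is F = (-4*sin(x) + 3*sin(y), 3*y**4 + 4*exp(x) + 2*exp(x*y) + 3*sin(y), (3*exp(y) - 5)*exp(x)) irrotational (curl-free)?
No, ∇×F = (3*exp(x + y), (5 - 3*exp(y))*exp(x), 2*y*exp(x*y) + 4*exp(x) - 3*cos(y))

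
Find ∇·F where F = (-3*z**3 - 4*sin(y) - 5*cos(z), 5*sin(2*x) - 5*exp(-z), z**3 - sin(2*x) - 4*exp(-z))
3*z**2 + 4*exp(-z)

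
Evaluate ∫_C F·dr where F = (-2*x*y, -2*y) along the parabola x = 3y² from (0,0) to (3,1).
-41/5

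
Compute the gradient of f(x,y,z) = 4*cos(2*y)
(0, -8*sin(2*y), 0)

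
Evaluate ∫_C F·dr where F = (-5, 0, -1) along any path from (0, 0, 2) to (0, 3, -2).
4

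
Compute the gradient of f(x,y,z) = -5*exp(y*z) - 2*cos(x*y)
(2*y*sin(x*y), 2*x*sin(x*y) - 5*z*exp(y*z), -5*y*exp(y*z))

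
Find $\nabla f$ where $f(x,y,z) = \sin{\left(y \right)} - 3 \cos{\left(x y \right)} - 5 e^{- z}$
(3*y*sin(x*y), 3*x*sin(x*y) + cos(y), 5*exp(-z))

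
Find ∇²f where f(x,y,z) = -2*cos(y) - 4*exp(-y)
2*cos(y) - 4*exp(-y)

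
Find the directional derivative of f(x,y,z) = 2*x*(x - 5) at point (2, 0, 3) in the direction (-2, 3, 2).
4*sqrt(17)/17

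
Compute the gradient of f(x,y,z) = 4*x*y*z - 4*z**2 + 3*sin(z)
(4*y*z, 4*x*z, 4*x*y - 8*z + 3*cos(z))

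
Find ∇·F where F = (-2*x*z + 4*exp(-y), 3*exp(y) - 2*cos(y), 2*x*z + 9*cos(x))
2*x - 2*z + 3*exp(y) + 2*sin(y)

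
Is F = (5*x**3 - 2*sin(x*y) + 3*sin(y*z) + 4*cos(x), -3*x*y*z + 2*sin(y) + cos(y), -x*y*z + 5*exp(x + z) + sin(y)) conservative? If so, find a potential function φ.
No, ∇×F = (3*x*y - x*z + cos(y), y*z + 3*y*cos(y*z) - 5*exp(x + z), 2*x*cos(x*y) - 3*y*z - 3*z*cos(y*z)) ≠ 0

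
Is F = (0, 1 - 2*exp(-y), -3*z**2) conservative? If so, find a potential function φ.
Yes, F is conservative. φ = y - z**3 + 2*exp(-y)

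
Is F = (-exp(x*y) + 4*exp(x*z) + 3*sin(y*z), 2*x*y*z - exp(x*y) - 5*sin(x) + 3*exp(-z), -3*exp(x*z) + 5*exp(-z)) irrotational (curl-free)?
No, ∇×F = (-2*x*y + 3*exp(-z), 4*x*exp(x*z) + 3*y*cos(y*z) + 3*z*exp(x*z), x*exp(x*y) + 2*y*z - y*exp(x*y) - 3*z*cos(y*z) - 5*cos(x))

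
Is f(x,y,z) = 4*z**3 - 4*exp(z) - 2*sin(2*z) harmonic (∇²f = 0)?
No, ∇²f = 24*z - 4*exp(z) + 8*sin(2*z)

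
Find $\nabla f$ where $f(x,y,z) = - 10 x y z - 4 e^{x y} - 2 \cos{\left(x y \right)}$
(2*y*(-5*z - 2*exp(x*y) + sin(x*y)), 2*x*(-5*z - 2*exp(x*y) + sin(x*y)), -10*x*y)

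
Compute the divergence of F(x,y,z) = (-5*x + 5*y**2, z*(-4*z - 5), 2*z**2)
4*z - 5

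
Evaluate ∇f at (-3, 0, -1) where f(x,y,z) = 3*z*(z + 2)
(0, 0, 0)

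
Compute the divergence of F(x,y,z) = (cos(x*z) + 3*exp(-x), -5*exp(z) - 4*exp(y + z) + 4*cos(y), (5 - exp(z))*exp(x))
(-(z*sin(x*z) + exp(x + z) + 4*exp(y + z) + 4*sin(y))*exp(x) - 3)*exp(-x)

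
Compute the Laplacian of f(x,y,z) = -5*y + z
0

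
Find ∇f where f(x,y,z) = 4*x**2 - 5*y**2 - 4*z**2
(8*x, -10*y, -8*z)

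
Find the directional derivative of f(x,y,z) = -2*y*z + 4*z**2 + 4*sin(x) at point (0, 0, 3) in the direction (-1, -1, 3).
74*sqrt(11)/11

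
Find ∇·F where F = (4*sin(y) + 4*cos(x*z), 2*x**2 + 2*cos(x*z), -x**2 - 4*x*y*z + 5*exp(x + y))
-4*x*y - 4*z*sin(x*z)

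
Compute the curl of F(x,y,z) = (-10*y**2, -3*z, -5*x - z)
(3, 5, 20*y)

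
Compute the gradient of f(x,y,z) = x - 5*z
(1, 0, -5)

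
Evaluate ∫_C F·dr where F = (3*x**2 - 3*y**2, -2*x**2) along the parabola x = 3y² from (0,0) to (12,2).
7704/5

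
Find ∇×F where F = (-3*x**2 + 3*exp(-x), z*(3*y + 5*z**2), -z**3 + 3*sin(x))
(-3*y - 15*z**2, -3*cos(x), 0)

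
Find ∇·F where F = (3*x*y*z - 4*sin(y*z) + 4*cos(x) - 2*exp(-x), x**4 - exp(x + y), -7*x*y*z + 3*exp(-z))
-7*x*y + 3*y*z - exp(x + y) - 4*sin(x) - 3*exp(-z) + 2*exp(-x)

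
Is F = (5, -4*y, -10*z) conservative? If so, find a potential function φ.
Yes, F is conservative. φ = 5*x - 2*y**2 - 5*z**2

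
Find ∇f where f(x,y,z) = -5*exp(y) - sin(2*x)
(-2*cos(2*x), -5*exp(y), 0)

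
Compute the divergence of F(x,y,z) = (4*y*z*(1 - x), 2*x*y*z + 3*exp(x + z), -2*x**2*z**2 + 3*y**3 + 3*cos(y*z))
-4*x**2*z + 2*x*z - 4*y*z - 3*y*sin(y*z)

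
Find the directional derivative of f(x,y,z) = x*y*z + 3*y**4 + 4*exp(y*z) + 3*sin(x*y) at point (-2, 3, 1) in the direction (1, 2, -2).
-16*exp(3)/3 - cos(6) + 659/3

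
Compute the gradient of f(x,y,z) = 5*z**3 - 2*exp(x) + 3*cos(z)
(-2*exp(x), 0, 15*z**2 - 3*sin(z))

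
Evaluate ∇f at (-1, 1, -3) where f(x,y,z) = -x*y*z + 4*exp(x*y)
(4*exp(-1) + 3, -3 - 4*exp(-1), 1)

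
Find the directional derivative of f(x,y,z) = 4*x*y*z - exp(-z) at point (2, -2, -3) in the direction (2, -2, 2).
sqrt(3)*(exp(3) + 32)/3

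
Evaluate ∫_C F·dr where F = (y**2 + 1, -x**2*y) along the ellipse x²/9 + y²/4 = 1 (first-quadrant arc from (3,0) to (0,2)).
-20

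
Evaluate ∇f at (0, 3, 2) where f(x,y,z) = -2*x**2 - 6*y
(0, -6, 0)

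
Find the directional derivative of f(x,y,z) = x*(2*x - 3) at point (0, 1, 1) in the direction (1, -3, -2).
-3*sqrt(14)/14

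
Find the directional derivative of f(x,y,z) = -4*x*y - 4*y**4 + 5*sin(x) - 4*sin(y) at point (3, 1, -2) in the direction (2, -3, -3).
sqrt(22)*(5*cos(3) + 6*cos(1) + 38)/11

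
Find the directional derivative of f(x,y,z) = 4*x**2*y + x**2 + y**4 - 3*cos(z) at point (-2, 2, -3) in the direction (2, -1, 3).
-3*sqrt(14)*(3*sin(3) + 40)/14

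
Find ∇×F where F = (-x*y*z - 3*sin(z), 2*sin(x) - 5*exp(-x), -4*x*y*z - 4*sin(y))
(-4*x*z - 4*cos(y), -x*y + 4*y*z - 3*cos(z), x*z + 2*cos(x) + 5*exp(-x))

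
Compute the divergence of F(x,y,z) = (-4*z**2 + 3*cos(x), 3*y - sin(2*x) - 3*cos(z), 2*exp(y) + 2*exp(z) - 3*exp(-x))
2*exp(z) - 3*sin(x) + 3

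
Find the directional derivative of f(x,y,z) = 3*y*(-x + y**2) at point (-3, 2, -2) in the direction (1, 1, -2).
13*sqrt(6)/2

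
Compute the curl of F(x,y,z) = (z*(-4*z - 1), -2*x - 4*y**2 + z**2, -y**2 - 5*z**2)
(-2*y - 2*z, -8*z - 1, -2)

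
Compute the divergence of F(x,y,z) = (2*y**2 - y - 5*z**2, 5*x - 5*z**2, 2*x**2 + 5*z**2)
10*z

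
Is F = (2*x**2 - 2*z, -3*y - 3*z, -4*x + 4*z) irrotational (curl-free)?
No, ∇×F = (3, 2, 0)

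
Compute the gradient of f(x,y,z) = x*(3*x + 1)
(6*x + 1, 0, 0)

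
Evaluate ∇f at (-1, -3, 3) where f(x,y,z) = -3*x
(-3, 0, 0)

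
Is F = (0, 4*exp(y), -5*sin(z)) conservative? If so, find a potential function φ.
Yes, F is conservative. φ = 4*exp(y) + 5*cos(z)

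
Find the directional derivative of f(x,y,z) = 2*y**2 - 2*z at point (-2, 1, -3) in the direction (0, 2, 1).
6*sqrt(5)/5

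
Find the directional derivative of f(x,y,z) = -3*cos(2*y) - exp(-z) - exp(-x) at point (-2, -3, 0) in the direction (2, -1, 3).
sqrt(14)*(6*sin(6) + 3 + 2*exp(2))/14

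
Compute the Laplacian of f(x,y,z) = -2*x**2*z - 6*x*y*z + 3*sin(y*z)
-3*y**2*sin(y*z) - 3*z**2*sin(y*z) - 4*z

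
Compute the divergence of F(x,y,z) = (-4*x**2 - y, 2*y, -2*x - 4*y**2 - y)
2 - 8*x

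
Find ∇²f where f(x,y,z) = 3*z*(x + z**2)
18*z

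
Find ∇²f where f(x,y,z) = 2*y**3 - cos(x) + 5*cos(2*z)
12*y + cos(x) - 20*cos(2*z)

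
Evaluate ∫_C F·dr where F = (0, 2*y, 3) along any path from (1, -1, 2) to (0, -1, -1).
-9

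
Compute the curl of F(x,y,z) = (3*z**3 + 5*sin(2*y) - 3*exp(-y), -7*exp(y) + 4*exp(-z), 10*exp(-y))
(4*exp(-z) - 10*exp(-y), 9*z**2, -10*cos(2*y) - 3*exp(-y))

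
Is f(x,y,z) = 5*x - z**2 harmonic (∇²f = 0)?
No, ∇²f = -2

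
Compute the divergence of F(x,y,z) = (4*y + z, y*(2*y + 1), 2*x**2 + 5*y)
4*y + 1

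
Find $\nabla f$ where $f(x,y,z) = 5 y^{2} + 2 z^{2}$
(0, 10*y, 4*z)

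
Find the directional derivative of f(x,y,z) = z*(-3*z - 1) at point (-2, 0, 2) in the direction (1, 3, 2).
-13*sqrt(14)/7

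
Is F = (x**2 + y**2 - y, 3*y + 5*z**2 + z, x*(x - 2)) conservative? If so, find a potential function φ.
No, ∇×F = (-10*z - 1, 2 - 2*x, 1 - 2*y) ≠ 0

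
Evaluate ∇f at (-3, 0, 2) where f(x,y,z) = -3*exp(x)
(-3*exp(-3), 0, 0)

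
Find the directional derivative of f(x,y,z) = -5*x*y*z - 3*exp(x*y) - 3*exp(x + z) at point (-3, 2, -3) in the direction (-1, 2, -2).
-60 + 11*exp(-6)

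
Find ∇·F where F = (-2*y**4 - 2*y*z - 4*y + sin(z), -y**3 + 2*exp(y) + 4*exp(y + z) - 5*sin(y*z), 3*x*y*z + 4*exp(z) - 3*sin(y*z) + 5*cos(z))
3*x*y - 3*y**2 - 3*y*cos(y*z) - 5*z*cos(y*z) + 2*exp(y) + 4*exp(z) + 4*exp(y + z) - 5*sin(z)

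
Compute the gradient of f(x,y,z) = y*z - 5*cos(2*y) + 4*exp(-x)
(-4*exp(-x), z + 10*sin(2*y), y)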